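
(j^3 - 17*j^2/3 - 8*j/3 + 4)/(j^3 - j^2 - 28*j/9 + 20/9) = 3*(j^2 - 5*j - 6)/(3*j^2 - j - 10)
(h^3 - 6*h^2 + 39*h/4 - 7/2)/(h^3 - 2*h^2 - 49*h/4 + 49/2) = (2*h - 1)/(2*h + 7)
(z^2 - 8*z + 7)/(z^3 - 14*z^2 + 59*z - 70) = (z - 1)/(z^2 - 7*z + 10)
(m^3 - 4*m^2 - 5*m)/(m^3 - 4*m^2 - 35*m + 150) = m*(m + 1)/(m^2 + m - 30)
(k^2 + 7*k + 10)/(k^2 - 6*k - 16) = (k + 5)/(k - 8)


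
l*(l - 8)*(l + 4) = l^3 - 4*l^2 - 32*l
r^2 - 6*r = r*(r - 6)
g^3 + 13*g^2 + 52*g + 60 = (g + 2)*(g + 5)*(g + 6)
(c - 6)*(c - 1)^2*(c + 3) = c^4 - 5*c^3 - 11*c^2 + 33*c - 18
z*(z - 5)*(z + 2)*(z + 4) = z^4 + z^3 - 22*z^2 - 40*z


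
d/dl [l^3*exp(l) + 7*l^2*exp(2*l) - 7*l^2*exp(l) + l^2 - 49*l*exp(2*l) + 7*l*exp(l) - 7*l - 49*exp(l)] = l^3*exp(l) + 14*l^2*exp(2*l) - 4*l^2*exp(l) - 84*l*exp(2*l) - 7*l*exp(l) + 2*l - 49*exp(2*l) - 42*exp(l) - 7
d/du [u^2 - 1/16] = 2*u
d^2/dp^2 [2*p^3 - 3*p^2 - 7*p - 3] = 12*p - 6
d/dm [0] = 0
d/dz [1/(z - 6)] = -1/(z - 6)^2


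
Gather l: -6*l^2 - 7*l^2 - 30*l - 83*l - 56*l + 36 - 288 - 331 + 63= -13*l^2 - 169*l - 520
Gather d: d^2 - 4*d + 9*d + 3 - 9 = d^2 + 5*d - 6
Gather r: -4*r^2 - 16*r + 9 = -4*r^2 - 16*r + 9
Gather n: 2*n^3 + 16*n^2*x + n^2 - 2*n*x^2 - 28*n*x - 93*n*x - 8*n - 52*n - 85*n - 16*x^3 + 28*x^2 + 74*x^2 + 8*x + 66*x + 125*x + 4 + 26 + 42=2*n^3 + n^2*(16*x + 1) + n*(-2*x^2 - 121*x - 145) - 16*x^3 + 102*x^2 + 199*x + 72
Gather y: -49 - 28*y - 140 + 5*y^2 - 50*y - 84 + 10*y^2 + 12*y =15*y^2 - 66*y - 273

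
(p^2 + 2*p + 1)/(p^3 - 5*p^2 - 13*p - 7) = 1/(p - 7)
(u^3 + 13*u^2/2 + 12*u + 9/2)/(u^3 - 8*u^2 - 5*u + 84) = (2*u^2 + 7*u + 3)/(2*(u^2 - 11*u + 28))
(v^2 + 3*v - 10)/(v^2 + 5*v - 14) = (v + 5)/(v + 7)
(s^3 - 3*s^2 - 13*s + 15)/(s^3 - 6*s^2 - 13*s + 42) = (s^2 - 6*s + 5)/(s^2 - 9*s + 14)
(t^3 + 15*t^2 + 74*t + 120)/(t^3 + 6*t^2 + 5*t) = (t^2 + 10*t + 24)/(t*(t + 1))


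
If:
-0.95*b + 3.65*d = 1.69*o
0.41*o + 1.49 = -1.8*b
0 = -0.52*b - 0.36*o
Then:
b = -1.23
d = 0.50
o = 1.78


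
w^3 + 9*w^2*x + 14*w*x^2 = w*(w + 2*x)*(w + 7*x)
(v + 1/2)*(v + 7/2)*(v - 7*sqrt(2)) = v^3 - 7*sqrt(2)*v^2 + 4*v^2 - 28*sqrt(2)*v + 7*v/4 - 49*sqrt(2)/4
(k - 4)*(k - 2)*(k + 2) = k^3 - 4*k^2 - 4*k + 16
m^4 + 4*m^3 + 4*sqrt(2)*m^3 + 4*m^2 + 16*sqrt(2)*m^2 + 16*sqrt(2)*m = m*(m + 2)^2*(m + 4*sqrt(2))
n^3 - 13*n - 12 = (n - 4)*(n + 1)*(n + 3)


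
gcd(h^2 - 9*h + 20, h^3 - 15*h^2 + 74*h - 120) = h^2 - 9*h + 20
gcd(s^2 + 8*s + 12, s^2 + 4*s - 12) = s + 6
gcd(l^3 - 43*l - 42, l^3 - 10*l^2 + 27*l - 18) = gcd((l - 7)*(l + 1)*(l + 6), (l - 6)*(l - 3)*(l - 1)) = 1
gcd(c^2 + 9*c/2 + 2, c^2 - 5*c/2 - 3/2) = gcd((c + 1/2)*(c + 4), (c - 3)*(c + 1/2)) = c + 1/2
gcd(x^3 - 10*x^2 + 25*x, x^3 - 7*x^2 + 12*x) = x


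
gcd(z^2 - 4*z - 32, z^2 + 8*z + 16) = z + 4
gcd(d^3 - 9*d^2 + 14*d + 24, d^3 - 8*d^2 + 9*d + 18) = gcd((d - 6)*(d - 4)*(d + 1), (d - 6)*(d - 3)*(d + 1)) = d^2 - 5*d - 6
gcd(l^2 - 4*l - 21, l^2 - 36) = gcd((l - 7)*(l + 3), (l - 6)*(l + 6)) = 1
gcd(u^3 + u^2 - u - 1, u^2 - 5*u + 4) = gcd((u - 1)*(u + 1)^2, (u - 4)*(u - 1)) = u - 1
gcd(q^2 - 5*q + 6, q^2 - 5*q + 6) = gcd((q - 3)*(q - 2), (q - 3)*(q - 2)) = q^2 - 5*q + 6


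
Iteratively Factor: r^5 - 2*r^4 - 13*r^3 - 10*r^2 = (r)*(r^4 - 2*r^3 - 13*r^2 - 10*r) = r*(r - 5)*(r^3 + 3*r^2 + 2*r) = r*(r - 5)*(r + 1)*(r^2 + 2*r) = r*(r - 5)*(r + 1)*(r + 2)*(r)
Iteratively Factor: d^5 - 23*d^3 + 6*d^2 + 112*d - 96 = (d - 4)*(d^4 + 4*d^3 - 7*d^2 - 22*d + 24) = (d - 4)*(d + 3)*(d^3 + d^2 - 10*d + 8) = (d - 4)*(d + 3)*(d + 4)*(d^2 - 3*d + 2) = (d - 4)*(d - 1)*(d + 3)*(d + 4)*(d - 2)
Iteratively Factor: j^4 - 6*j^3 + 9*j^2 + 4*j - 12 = (j - 2)*(j^3 - 4*j^2 + j + 6) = (j - 2)*(j + 1)*(j^2 - 5*j + 6) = (j - 3)*(j - 2)*(j + 1)*(j - 2)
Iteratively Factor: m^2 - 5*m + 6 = (m - 2)*(m - 3)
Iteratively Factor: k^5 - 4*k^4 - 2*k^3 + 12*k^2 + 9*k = (k - 3)*(k^4 - k^3 - 5*k^2 - 3*k) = k*(k - 3)*(k^3 - k^2 - 5*k - 3) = k*(k - 3)^2*(k^2 + 2*k + 1) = k*(k - 3)^2*(k + 1)*(k + 1)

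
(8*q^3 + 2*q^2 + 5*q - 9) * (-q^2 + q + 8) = -8*q^5 + 6*q^4 + 61*q^3 + 30*q^2 + 31*q - 72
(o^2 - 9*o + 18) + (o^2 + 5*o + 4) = 2*o^2 - 4*o + 22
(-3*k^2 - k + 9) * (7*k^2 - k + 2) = -21*k^4 - 4*k^3 + 58*k^2 - 11*k + 18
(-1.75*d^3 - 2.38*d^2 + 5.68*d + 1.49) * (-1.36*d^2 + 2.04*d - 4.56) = 2.38*d^5 - 0.3332*d^4 - 4.6*d^3 + 20.4136*d^2 - 22.8612*d - 6.7944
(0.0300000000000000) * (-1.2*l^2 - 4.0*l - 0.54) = -0.036*l^2 - 0.12*l - 0.0162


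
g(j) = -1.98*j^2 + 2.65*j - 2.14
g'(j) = 2.65 - 3.96*j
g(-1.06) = -7.17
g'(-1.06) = 6.85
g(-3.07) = -28.94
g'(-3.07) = 14.81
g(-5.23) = -70.16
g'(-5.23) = 23.36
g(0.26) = -1.58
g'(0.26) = 1.62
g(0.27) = -1.57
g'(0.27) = 1.58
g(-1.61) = -11.54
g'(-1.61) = 9.03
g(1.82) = -3.88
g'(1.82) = -4.56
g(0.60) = -1.26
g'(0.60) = 0.27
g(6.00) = -57.52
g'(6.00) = -21.11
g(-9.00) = -186.37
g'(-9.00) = 38.29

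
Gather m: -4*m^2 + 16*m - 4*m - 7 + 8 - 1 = -4*m^2 + 12*m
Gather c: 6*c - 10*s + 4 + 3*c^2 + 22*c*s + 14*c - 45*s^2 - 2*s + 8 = 3*c^2 + c*(22*s + 20) - 45*s^2 - 12*s + 12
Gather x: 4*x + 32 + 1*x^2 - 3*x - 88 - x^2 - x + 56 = 0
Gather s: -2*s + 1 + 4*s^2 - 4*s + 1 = 4*s^2 - 6*s + 2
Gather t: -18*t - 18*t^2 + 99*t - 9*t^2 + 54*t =-27*t^2 + 135*t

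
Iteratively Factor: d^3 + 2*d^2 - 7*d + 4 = (d + 4)*(d^2 - 2*d + 1) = (d - 1)*(d + 4)*(d - 1)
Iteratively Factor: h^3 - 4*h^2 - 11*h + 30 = (h - 5)*(h^2 + h - 6) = (h - 5)*(h + 3)*(h - 2)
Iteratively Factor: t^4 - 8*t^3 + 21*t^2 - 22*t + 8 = (t - 1)*(t^3 - 7*t^2 + 14*t - 8) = (t - 2)*(t - 1)*(t^2 - 5*t + 4) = (t - 4)*(t - 2)*(t - 1)*(t - 1)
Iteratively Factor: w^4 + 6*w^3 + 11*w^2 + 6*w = (w + 2)*(w^3 + 4*w^2 + 3*w) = w*(w + 2)*(w^2 + 4*w + 3) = w*(w + 2)*(w + 3)*(w + 1)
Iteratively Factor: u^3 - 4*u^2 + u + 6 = (u + 1)*(u^2 - 5*u + 6) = (u - 3)*(u + 1)*(u - 2)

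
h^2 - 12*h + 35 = (h - 7)*(h - 5)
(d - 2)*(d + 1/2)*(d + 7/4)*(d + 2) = d^4 + 9*d^3/4 - 25*d^2/8 - 9*d - 7/2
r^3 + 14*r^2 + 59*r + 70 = (r + 2)*(r + 5)*(r + 7)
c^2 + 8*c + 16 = (c + 4)^2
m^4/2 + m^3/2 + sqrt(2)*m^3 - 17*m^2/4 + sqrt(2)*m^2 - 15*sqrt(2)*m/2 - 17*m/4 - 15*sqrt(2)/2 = (m/2 + 1/2)*(m - 2*sqrt(2))*(m + 3*sqrt(2)/2)*(m + 5*sqrt(2)/2)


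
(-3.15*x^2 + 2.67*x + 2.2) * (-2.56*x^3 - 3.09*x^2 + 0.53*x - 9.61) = 8.064*x^5 + 2.8983*x^4 - 15.5518*x^3 + 24.8886*x^2 - 24.4927*x - 21.142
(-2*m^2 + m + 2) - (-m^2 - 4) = -m^2 + m + 6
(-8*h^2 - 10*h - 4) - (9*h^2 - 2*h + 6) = -17*h^2 - 8*h - 10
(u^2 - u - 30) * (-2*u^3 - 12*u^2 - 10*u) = -2*u^5 - 10*u^4 + 62*u^3 + 370*u^2 + 300*u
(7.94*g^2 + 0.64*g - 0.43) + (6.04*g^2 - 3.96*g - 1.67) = 13.98*g^2 - 3.32*g - 2.1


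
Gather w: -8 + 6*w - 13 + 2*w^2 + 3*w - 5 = 2*w^2 + 9*w - 26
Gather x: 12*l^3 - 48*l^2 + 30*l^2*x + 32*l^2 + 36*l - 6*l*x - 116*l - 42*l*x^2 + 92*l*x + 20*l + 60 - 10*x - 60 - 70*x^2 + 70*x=12*l^3 - 16*l^2 - 60*l + x^2*(-42*l - 70) + x*(30*l^2 + 86*l + 60)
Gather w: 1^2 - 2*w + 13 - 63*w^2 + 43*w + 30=-63*w^2 + 41*w + 44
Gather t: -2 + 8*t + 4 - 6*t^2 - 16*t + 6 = -6*t^2 - 8*t + 8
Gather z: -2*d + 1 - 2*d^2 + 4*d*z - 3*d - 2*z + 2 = -2*d^2 - 5*d + z*(4*d - 2) + 3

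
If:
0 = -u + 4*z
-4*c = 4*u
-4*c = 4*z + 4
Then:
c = -4/3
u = 4/3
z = 1/3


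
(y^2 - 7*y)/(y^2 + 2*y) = (y - 7)/(y + 2)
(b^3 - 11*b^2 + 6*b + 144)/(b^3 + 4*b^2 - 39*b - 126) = (b - 8)/(b + 7)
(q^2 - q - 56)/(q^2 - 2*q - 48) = (q + 7)/(q + 6)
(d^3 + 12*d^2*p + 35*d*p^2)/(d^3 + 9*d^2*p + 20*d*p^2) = (d + 7*p)/(d + 4*p)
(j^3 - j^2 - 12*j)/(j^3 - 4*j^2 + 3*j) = (j^2 - j - 12)/(j^2 - 4*j + 3)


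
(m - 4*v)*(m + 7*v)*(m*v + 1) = m^3*v + 3*m^2*v^2 + m^2 - 28*m*v^3 + 3*m*v - 28*v^2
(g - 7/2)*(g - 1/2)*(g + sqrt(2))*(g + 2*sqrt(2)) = g^4 - 4*g^3 + 3*sqrt(2)*g^3 - 12*sqrt(2)*g^2 + 23*g^2/4 - 16*g + 21*sqrt(2)*g/4 + 7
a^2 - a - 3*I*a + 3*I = (a - 1)*(a - 3*I)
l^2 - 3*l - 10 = (l - 5)*(l + 2)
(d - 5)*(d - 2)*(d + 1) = d^3 - 6*d^2 + 3*d + 10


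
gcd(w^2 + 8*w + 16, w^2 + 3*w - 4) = w + 4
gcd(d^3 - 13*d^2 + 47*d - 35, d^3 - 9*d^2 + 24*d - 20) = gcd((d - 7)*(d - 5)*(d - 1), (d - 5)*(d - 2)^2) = d - 5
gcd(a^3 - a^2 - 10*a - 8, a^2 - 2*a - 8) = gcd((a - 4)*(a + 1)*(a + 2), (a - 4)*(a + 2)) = a^2 - 2*a - 8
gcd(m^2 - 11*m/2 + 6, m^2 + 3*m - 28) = m - 4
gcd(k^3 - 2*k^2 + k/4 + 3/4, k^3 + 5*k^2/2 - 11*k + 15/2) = k^2 - 5*k/2 + 3/2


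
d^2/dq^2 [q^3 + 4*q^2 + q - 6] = 6*q + 8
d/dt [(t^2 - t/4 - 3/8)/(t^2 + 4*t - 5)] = (17*t^2 - 37*t + 11)/(4*(t^4 + 8*t^3 + 6*t^2 - 40*t + 25))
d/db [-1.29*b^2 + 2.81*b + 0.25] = 2.81 - 2.58*b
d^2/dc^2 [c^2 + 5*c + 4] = 2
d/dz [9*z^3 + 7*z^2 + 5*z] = 27*z^2 + 14*z + 5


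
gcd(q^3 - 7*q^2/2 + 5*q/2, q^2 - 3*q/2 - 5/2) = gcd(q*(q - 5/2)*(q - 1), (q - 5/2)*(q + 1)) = q - 5/2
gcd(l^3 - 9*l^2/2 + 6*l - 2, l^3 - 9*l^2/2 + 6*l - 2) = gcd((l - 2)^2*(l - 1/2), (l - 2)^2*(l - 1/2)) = l^3 - 9*l^2/2 + 6*l - 2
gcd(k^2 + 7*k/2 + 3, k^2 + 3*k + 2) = k + 2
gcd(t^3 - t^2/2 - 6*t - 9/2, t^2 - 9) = t - 3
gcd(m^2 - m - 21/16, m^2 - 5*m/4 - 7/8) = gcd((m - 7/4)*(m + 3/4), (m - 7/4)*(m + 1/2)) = m - 7/4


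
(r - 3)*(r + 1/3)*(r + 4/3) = r^3 - 4*r^2/3 - 41*r/9 - 4/3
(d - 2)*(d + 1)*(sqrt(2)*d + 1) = sqrt(2)*d^3 - sqrt(2)*d^2 + d^2 - 2*sqrt(2)*d - d - 2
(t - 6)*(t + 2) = t^2 - 4*t - 12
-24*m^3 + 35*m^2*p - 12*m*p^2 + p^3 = (-8*m + p)*(-3*m + p)*(-m + p)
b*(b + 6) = b^2 + 6*b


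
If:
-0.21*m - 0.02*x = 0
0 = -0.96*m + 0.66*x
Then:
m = 0.00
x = 0.00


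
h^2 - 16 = (h - 4)*(h + 4)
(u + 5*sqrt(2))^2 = u^2 + 10*sqrt(2)*u + 50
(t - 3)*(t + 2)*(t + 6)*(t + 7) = t^4 + 12*t^3 + 23*t^2 - 120*t - 252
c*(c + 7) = c^2 + 7*c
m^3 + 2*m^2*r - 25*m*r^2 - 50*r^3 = (m - 5*r)*(m + 2*r)*(m + 5*r)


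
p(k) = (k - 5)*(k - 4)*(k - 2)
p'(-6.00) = 278.00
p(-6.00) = -880.00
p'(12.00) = 206.00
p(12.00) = 560.00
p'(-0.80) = 57.52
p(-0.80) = -77.95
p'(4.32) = -1.05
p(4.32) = -0.50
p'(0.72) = 23.72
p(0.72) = -17.97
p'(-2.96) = 129.40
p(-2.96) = -274.79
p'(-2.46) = 110.27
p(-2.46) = -214.93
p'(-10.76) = 622.05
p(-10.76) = -2968.20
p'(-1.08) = 65.26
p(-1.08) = -95.13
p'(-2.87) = 125.85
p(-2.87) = -263.31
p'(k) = (k - 5)*(k - 4) + (k - 5)*(k - 2) + (k - 4)*(k - 2) = 3*k^2 - 22*k + 38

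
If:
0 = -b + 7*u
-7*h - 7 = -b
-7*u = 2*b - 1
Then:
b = 1/3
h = -20/21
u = 1/21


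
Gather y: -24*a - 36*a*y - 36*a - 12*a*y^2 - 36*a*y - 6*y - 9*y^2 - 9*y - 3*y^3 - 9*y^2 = -60*a - 3*y^3 + y^2*(-12*a - 18) + y*(-72*a - 15)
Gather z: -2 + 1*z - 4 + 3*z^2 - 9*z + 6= 3*z^2 - 8*z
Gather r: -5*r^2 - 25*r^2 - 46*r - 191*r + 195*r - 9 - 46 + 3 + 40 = -30*r^2 - 42*r - 12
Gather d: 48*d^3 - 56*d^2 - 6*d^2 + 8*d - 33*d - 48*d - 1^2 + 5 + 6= 48*d^3 - 62*d^2 - 73*d + 10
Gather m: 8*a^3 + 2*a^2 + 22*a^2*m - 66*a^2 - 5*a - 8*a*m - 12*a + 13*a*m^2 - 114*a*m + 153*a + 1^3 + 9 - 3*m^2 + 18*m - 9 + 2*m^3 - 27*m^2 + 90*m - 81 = 8*a^3 - 64*a^2 + 136*a + 2*m^3 + m^2*(13*a - 30) + m*(22*a^2 - 122*a + 108) - 80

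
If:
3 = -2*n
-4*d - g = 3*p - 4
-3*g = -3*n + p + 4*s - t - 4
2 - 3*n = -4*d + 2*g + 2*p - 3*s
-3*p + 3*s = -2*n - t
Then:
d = 27/8 - 61*t/108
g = 17/2 - 29*t/27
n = -3/2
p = 10*t/9 - 6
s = 7*t/9 - 5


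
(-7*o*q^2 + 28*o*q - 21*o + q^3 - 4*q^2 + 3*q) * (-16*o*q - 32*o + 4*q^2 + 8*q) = 112*o^2*q^3 - 224*o^2*q^2 - 560*o^2*q + 672*o^2 - 44*o*q^4 + 88*o*q^3 + 220*o*q^2 - 264*o*q + 4*q^5 - 8*q^4 - 20*q^3 + 24*q^2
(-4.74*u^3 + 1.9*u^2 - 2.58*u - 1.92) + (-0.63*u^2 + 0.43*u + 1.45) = -4.74*u^3 + 1.27*u^2 - 2.15*u - 0.47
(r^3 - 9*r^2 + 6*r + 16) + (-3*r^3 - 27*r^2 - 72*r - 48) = -2*r^3 - 36*r^2 - 66*r - 32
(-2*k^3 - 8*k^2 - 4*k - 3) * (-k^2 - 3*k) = 2*k^5 + 14*k^4 + 28*k^3 + 15*k^2 + 9*k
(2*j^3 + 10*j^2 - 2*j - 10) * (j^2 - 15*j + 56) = 2*j^5 - 20*j^4 - 40*j^3 + 580*j^2 + 38*j - 560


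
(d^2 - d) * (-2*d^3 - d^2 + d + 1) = -2*d^5 + d^4 + 2*d^3 - d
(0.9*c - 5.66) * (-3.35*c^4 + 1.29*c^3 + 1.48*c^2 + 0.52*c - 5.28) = -3.015*c^5 + 20.122*c^4 - 5.9694*c^3 - 7.9088*c^2 - 7.6952*c + 29.8848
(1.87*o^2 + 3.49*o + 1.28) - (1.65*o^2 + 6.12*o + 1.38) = 0.22*o^2 - 2.63*o - 0.0999999999999999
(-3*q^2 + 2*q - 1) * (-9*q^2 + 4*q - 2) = 27*q^4 - 30*q^3 + 23*q^2 - 8*q + 2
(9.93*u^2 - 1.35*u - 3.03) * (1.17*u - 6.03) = 11.6181*u^3 - 61.4574*u^2 + 4.5954*u + 18.2709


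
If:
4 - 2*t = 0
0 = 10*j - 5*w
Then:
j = w/2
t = 2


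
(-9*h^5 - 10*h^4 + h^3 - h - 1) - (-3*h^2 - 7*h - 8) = -9*h^5 - 10*h^4 + h^3 + 3*h^2 + 6*h + 7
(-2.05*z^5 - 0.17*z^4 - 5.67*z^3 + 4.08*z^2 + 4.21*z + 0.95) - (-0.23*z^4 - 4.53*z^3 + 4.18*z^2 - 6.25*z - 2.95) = -2.05*z^5 + 0.06*z^4 - 1.14*z^3 - 0.0999999999999996*z^2 + 10.46*z + 3.9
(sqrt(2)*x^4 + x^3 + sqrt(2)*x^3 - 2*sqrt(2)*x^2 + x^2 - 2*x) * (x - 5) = sqrt(2)*x^5 - 4*sqrt(2)*x^4 + x^4 - 7*sqrt(2)*x^3 - 4*x^3 - 7*x^2 + 10*sqrt(2)*x^2 + 10*x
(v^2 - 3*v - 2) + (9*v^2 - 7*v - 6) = 10*v^2 - 10*v - 8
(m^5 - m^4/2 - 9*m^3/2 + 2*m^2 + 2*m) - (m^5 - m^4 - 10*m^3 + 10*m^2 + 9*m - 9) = m^4/2 + 11*m^3/2 - 8*m^2 - 7*m + 9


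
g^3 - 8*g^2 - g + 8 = (g - 8)*(g - 1)*(g + 1)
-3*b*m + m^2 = m*(-3*b + m)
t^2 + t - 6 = (t - 2)*(t + 3)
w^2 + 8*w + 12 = (w + 2)*(w + 6)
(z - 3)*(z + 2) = z^2 - z - 6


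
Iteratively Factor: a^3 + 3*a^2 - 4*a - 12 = (a + 3)*(a^2 - 4) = (a + 2)*(a + 3)*(a - 2)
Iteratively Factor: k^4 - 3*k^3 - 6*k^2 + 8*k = (k + 2)*(k^3 - 5*k^2 + 4*k) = (k - 1)*(k + 2)*(k^2 - 4*k) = (k - 4)*(k - 1)*(k + 2)*(k)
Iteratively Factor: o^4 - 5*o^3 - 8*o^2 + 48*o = (o - 4)*(o^3 - o^2 - 12*o) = (o - 4)*(o + 3)*(o^2 - 4*o) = (o - 4)^2*(o + 3)*(o)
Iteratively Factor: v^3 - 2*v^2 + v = (v - 1)*(v^2 - v) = (v - 1)^2*(v)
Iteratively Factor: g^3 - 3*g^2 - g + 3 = (g + 1)*(g^2 - 4*g + 3) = (g - 1)*(g + 1)*(g - 3)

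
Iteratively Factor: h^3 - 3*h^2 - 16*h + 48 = (h + 4)*(h^2 - 7*h + 12) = (h - 3)*(h + 4)*(h - 4)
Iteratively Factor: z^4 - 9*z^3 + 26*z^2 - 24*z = (z - 2)*(z^3 - 7*z^2 + 12*z) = (z - 4)*(z - 2)*(z^2 - 3*z) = z*(z - 4)*(z - 2)*(z - 3)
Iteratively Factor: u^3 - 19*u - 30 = (u - 5)*(u^2 + 5*u + 6) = (u - 5)*(u + 2)*(u + 3)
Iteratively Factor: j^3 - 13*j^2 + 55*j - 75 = (j - 3)*(j^2 - 10*j + 25) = (j - 5)*(j - 3)*(j - 5)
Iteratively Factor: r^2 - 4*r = (r)*(r - 4)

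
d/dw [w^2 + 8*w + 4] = 2*w + 8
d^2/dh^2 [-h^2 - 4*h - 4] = -2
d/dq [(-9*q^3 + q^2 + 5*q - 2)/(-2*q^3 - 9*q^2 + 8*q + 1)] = (83*q^4 - 124*q^3 + 14*q^2 - 34*q + 21)/(4*q^6 + 36*q^5 + 49*q^4 - 148*q^3 + 46*q^2 + 16*q + 1)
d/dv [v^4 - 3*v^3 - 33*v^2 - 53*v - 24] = 4*v^3 - 9*v^2 - 66*v - 53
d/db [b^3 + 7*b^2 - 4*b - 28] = 3*b^2 + 14*b - 4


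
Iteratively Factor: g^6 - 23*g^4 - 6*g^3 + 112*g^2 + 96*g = (g - 3)*(g^5 + 3*g^4 - 14*g^3 - 48*g^2 - 32*g) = (g - 3)*(g + 4)*(g^4 - g^3 - 10*g^2 - 8*g) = (g - 4)*(g - 3)*(g + 4)*(g^3 + 3*g^2 + 2*g) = (g - 4)*(g - 3)*(g + 2)*(g + 4)*(g^2 + g) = (g - 4)*(g - 3)*(g + 1)*(g + 2)*(g + 4)*(g)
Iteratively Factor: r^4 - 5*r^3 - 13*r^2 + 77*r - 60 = (r - 3)*(r^3 - 2*r^2 - 19*r + 20) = (r - 3)*(r - 1)*(r^2 - r - 20) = (r - 3)*(r - 1)*(r + 4)*(r - 5)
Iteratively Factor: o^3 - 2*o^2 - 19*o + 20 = (o - 1)*(o^2 - o - 20) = (o - 5)*(o - 1)*(o + 4)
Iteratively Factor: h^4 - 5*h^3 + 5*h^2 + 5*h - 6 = (h - 2)*(h^3 - 3*h^2 - h + 3) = (h - 3)*(h - 2)*(h^2 - 1) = (h - 3)*(h - 2)*(h - 1)*(h + 1)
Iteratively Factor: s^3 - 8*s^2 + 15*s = (s)*(s^2 - 8*s + 15) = s*(s - 5)*(s - 3)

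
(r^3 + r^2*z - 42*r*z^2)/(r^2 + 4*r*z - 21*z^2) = r*(-r + 6*z)/(-r + 3*z)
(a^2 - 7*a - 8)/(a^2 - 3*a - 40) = (a + 1)/(a + 5)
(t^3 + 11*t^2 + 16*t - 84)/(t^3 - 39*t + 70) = (t + 6)/(t - 5)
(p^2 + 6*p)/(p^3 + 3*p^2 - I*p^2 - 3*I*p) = (p + 6)/(p^2 + p*(3 - I) - 3*I)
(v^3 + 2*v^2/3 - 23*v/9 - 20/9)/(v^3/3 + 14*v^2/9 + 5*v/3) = (9*v^3 + 6*v^2 - 23*v - 20)/(v*(3*v^2 + 14*v + 15))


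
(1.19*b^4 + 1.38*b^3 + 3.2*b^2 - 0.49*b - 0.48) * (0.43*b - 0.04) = 0.5117*b^5 + 0.5458*b^4 + 1.3208*b^3 - 0.3387*b^2 - 0.1868*b + 0.0192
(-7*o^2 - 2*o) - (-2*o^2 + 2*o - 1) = -5*o^2 - 4*o + 1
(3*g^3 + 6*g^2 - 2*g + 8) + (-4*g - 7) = 3*g^3 + 6*g^2 - 6*g + 1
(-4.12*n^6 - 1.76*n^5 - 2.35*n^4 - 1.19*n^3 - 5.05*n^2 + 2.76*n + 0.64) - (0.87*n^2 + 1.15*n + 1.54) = -4.12*n^6 - 1.76*n^5 - 2.35*n^4 - 1.19*n^3 - 5.92*n^2 + 1.61*n - 0.9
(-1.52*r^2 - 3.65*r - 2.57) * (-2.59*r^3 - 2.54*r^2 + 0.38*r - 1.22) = 3.9368*r^5 + 13.3143*r^4 + 15.3497*r^3 + 6.9952*r^2 + 3.4764*r + 3.1354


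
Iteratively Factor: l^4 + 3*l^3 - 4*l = (l)*(l^3 + 3*l^2 - 4) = l*(l - 1)*(l^2 + 4*l + 4) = l*(l - 1)*(l + 2)*(l + 2)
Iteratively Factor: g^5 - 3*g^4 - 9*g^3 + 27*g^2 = (g + 3)*(g^4 - 6*g^3 + 9*g^2) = g*(g + 3)*(g^3 - 6*g^2 + 9*g) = g*(g - 3)*(g + 3)*(g^2 - 3*g) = g*(g - 3)^2*(g + 3)*(g)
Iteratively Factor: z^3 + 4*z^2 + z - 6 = (z - 1)*(z^2 + 5*z + 6) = (z - 1)*(z + 2)*(z + 3)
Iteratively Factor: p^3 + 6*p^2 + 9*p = (p + 3)*(p^2 + 3*p) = p*(p + 3)*(p + 3)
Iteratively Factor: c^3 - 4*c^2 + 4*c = (c - 2)*(c^2 - 2*c) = (c - 2)^2*(c)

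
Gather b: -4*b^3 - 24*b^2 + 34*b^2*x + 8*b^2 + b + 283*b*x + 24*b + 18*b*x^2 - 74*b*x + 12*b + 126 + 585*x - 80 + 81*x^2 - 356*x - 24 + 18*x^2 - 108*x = -4*b^3 + b^2*(34*x - 16) + b*(18*x^2 + 209*x + 37) + 99*x^2 + 121*x + 22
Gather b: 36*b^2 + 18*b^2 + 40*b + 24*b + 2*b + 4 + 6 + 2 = 54*b^2 + 66*b + 12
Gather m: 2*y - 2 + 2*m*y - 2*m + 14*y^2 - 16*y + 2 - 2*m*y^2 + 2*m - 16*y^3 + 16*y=m*(-2*y^2 + 2*y) - 16*y^3 + 14*y^2 + 2*y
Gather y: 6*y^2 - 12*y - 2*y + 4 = 6*y^2 - 14*y + 4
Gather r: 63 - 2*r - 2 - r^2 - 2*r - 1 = -r^2 - 4*r + 60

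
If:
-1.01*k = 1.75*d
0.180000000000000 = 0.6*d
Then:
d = 0.30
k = -0.52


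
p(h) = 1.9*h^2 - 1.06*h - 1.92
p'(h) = 3.8*h - 1.06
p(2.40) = 6.48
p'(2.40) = 8.06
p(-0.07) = -1.84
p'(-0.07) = -1.33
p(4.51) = 31.95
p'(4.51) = 16.08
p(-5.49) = 61.17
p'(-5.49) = -21.92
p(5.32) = 46.22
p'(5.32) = 19.16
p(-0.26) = -1.52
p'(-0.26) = -2.05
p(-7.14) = 102.51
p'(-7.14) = -28.19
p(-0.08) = -1.82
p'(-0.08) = -1.36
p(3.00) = 12.00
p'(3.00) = 10.34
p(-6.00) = 72.84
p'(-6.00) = -23.86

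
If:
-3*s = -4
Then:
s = 4/3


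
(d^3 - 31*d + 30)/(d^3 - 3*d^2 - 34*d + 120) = (d - 1)/(d - 4)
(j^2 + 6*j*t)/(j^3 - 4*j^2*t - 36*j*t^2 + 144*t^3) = j/(j^2 - 10*j*t + 24*t^2)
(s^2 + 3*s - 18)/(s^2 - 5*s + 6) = (s + 6)/(s - 2)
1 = 1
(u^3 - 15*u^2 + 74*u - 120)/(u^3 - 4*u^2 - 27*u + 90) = (u^2 - 9*u + 20)/(u^2 + 2*u - 15)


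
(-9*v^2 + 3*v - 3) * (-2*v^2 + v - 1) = 18*v^4 - 15*v^3 + 18*v^2 - 6*v + 3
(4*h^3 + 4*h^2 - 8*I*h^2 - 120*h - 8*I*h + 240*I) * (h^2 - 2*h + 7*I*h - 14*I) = 4*h^5 - 4*h^4 + 20*I*h^4 - 72*h^3 - 20*I*h^3 + 184*h^2 - 640*I*h^2 - 1792*h + 1200*I*h + 3360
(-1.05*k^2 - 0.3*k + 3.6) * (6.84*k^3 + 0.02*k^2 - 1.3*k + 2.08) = -7.182*k^5 - 2.073*k^4 + 25.983*k^3 - 1.722*k^2 - 5.304*k + 7.488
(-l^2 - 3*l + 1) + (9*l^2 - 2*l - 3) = 8*l^2 - 5*l - 2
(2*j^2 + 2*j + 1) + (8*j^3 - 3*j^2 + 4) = 8*j^3 - j^2 + 2*j + 5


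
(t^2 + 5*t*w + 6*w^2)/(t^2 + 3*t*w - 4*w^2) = (t^2 + 5*t*w + 6*w^2)/(t^2 + 3*t*w - 4*w^2)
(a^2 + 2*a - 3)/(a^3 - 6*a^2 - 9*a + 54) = (a - 1)/(a^2 - 9*a + 18)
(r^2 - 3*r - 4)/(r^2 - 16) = (r + 1)/(r + 4)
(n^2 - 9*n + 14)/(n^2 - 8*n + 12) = (n - 7)/(n - 6)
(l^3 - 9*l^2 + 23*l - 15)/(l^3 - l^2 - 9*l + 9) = (l - 5)/(l + 3)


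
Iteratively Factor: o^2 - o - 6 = (o + 2)*(o - 3)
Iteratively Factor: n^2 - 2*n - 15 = (n + 3)*(n - 5)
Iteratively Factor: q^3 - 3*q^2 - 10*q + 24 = (q - 2)*(q^2 - q - 12) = (q - 4)*(q - 2)*(q + 3)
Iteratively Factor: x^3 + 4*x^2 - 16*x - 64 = (x + 4)*(x^2 - 16) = (x + 4)^2*(x - 4)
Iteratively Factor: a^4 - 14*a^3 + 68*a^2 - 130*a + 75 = (a - 5)*(a^3 - 9*a^2 + 23*a - 15) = (a - 5)*(a - 1)*(a^2 - 8*a + 15) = (a - 5)^2*(a - 1)*(a - 3)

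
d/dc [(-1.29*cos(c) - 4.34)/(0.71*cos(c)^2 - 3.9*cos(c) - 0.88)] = (-0.9159*cos(c)^2 - 6.1628*cos(c) + 15.7908)*sin(c)/(0.5041*cos(c)^4 - 5.538*cos(c)^3 + 13.9604*cos(c)^2 + 6.864*cos(c) + 0.7744)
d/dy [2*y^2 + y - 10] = 4*y + 1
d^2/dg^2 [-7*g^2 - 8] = -14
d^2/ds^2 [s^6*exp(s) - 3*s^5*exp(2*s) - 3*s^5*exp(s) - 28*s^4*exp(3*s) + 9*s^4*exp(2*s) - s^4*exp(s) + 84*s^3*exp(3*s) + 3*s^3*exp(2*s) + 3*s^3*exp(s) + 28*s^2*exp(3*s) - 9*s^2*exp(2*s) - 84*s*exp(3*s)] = (s^6 - 12*s^5*exp(s) + 9*s^5 - 252*s^4*exp(2*s) - 24*s^4*exp(s) - s^4 + 84*s^3*exp(2*s) + 96*s^3*exp(s) - 65*s^3 + 1428*s^2*exp(2*s) + 108*s^2*exp(s) + 6*s^2 + 84*s*exp(2*s) - 54*s*exp(s) + 18*s - 448*exp(2*s) - 18*exp(s))*exp(s)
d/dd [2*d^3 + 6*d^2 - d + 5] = 6*d^2 + 12*d - 1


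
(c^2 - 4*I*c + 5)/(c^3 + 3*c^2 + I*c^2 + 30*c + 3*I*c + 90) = (c + I)/(c^2 + c*(3 + 6*I) + 18*I)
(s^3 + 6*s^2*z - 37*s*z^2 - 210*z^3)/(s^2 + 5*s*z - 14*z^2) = (-s^2 + s*z + 30*z^2)/(-s + 2*z)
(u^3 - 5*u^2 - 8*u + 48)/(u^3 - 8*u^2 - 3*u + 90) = (u^2 - 8*u + 16)/(u^2 - 11*u + 30)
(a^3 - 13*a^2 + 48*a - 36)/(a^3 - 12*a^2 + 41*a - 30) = (a - 6)/(a - 5)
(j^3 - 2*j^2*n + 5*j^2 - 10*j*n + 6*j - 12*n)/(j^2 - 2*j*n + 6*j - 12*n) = (j^2 + 5*j + 6)/(j + 6)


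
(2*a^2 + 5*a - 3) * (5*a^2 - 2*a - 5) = 10*a^4 + 21*a^3 - 35*a^2 - 19*a + 15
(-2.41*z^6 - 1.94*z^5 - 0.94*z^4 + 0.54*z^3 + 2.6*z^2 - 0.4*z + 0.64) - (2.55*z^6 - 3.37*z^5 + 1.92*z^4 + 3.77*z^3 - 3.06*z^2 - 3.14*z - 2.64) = -4.96*z^6 + 1.43*z^5 - 2.86*z^4 - 3.23*z^3 + 5.66*z^2 + 2.74*z + 3.28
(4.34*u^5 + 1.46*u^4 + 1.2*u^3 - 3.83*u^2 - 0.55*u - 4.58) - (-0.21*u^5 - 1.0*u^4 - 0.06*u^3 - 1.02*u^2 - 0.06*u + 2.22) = 4.55*u^5 + 2.46*u^4 + 1.26*u^3 - 2.81*u^2 - 0.49*u - 6.8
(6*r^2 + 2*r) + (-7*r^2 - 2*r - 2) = -r^2 - 2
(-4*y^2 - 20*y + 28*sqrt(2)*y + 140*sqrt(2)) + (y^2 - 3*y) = -3*y^2 - 23*y + 28*sqrt(2)*y + 140*sqrt(2)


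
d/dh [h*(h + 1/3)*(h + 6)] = 3*h^2 + 38*h/3 + 2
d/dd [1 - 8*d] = -8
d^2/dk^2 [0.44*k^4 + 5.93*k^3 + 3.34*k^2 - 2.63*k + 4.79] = 5.28*k^2 + 35.58*k + 6.68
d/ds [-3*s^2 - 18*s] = -6*s - 18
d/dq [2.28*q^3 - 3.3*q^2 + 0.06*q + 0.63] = 6.84*q^2 - 6.6*q + 0.06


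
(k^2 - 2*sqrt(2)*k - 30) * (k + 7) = k^3 - 2*sqrt(2)*k^2 + 7*k^2 - 30*k - 14*sqrt(2)*k - 210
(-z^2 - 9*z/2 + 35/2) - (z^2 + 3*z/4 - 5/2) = -2*z^2 - 21*z/4 + 20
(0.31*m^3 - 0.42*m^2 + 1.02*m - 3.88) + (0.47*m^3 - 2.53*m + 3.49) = 0.78*m^3 - 0.42*m^2 - 1.51*m - 0.39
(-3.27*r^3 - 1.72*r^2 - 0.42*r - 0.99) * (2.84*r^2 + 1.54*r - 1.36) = -9.2868*r^5 - 9.9206*r^4 + 0.6056*r^3 - 1.1192*r^2 - 0.9534*r + 1.3464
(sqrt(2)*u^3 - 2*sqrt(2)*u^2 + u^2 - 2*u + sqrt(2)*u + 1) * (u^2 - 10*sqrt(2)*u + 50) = sqrt(2)*u^5 - 19*u^4 - 2*sqrt(2)*u^4 + 38*u^3 + 41*sqrt(2)*u^3 - 80*sqrt(2)*u^2 + 31*u^2 - 100*u + 40*sqrt(2)*u + 50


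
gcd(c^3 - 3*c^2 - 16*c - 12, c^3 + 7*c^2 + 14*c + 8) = c^2 + 3*c + 2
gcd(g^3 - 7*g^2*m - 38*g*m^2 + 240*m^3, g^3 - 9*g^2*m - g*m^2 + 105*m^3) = g - 5*m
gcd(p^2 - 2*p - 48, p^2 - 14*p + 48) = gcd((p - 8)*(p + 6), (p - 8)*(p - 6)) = p - 8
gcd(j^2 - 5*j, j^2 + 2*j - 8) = 1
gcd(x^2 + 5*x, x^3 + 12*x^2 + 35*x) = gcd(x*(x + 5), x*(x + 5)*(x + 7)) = x^2 + 5*x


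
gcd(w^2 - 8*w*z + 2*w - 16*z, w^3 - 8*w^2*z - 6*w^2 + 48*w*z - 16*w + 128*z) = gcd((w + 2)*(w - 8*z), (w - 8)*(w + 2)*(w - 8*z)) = -w^2 + 8*w*z - 2*w + 16*z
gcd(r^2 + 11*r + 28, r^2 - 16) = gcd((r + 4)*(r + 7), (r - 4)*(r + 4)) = r + 4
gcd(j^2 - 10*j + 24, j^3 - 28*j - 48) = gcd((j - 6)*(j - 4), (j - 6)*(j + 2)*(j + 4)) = j - 6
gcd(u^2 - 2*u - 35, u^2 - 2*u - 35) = u^2 - 2*u - 35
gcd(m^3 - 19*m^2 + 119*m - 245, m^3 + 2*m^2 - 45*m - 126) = m - 7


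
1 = 1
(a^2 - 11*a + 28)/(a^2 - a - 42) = (a - 4)/(a + 6)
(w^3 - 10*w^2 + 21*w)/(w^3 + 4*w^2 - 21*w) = (w - 7)/(w + 7)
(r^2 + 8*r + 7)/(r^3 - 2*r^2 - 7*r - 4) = (r + 7)/(r^2 - 3*r - 4)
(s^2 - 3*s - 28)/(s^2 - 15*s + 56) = (s + 4)/(s - 8)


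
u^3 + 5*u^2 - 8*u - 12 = (u - 2)*(u + 1)*(u + 6)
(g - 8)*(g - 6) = g^2 - 14*g + 48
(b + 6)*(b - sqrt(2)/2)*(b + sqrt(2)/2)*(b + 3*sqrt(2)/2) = b^4 + 3*sqrt(2)*b^3/2 + 6*b^3 - b^2/2 + 9*sqrt(2)*b^2 - 3*b - 3*sqrt(2)*b/4 - 9*sqrt(2)/2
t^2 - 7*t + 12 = (t - 4)*(t - 3)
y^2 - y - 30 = (y - 6)*(y + 5)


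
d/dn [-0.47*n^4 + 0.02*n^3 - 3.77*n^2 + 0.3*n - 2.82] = -1.88*n^3 + 0.06*n^2 - 7.54*n + 0.3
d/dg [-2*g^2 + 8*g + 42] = 8 - 4*g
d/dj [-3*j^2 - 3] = -6*j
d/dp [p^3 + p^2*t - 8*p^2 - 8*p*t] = 3*p^2 + 2*p*t - 16*p - 8*t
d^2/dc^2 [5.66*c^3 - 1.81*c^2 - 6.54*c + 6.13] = 33.96*c - 3.62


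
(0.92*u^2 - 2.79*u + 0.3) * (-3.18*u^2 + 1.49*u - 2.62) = -2.9256*u^4 + 10.243*u^3 - 7.5215*u^2 + 7.7568*u - 0.786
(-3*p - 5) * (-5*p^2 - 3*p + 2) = 15*p^3 + 34*p^2 + 9*p - 10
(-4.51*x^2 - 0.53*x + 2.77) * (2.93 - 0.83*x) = 3.7433*x^3 - 12.7744*x^2 - 3.852*x + 8.1161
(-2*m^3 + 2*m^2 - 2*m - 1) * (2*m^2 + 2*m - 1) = -4*m^5 + 2*m^3 - 8*m^2 + 1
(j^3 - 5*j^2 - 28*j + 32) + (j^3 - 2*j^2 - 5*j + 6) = 2*j^3 - 7*j^2 - 33*j + 38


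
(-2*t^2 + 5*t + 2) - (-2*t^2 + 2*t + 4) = 3*t - 2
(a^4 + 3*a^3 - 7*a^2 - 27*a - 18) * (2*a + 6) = 2*a^5 + 12*a^4 + 4*a^3 - 96*a^2 - 198*a - 108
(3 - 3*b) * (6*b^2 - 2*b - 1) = -18*b^3 + 24*b^2 - 3*b - 3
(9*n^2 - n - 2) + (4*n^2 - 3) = 13*n^2 - n - 5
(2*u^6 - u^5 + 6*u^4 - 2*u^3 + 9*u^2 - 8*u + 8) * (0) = 0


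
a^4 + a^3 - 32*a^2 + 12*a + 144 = (a - 4)*(a - 3)*(a + 2)*(a + 6)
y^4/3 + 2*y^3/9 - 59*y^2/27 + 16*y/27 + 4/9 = (y/3 + 1)*(y - 2)*(y - 2/3)*(y + 1/3)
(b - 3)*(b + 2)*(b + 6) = b^3 + 5*b^2 - 12*b - 36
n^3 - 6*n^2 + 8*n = n*(n - 4)*(n - 2)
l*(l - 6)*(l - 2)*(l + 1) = l^4 - 7*l^3 + 4*l^2 + 12*l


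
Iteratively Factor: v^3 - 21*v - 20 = (v + 1)*(v^2 - v - 20) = (v - 5)*(v + 1)*(v + 4)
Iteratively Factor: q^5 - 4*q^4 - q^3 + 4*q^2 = (q - 4)*(q^4 - q^2) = (q - 4)*(q - 1)*(q^3 + q^2) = q*(q - 4)*(q - 1)*(q^2 + q) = q*(q - 4)*(q - 1)*(q + 1)*(q)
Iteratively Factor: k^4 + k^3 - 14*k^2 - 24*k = (k - 4)*(k^3 + 5*k^2 + 6*k) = (k - 4)*(k + 2)*(k^2 + 3*k) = k*(k - 4)*(k + 2)*(k + 3)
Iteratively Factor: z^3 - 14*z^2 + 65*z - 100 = (z - 4)*(z^2 - 10*z + 25) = (z - 5)*(z - 4)*(z - 5)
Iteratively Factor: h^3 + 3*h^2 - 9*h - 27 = (h + 3)*(h^2 - 9) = (h - 3)*(h + 3)*(h + 3)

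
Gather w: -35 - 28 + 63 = 0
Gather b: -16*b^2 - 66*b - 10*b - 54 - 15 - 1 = -16*b^2 - 76*b - 70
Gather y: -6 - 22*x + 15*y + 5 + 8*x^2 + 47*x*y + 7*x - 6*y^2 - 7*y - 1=8*x^2 - 15*x - 6*y^2 + y*(47*x + 8) - 2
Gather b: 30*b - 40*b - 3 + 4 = 1 - 10*b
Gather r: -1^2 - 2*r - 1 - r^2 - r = -r^2 - 3*r - 2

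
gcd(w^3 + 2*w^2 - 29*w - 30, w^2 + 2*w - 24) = w + 6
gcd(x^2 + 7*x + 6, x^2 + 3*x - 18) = x + 6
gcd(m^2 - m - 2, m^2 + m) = m + 1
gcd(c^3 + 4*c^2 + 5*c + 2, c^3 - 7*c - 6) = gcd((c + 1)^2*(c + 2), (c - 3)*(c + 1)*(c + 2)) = c^2 + 3*c + 2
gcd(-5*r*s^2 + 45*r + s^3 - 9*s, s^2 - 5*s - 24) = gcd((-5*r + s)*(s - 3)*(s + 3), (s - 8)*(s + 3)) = s + 3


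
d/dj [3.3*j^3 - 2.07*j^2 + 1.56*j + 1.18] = 9.9*j^2 - 4.14*j + 1.56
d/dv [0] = 0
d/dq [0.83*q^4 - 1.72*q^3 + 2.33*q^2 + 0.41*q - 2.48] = 3.32*q^3 - 5.16*q^2 + 4.66*q + 0.41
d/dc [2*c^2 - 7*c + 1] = 4*c - 7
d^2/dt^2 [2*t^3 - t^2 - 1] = 12*t - 2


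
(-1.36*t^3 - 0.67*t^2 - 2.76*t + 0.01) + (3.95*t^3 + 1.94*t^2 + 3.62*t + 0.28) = 2.59*t^3 + 1.27*t^2 + 0.86*t + 0.29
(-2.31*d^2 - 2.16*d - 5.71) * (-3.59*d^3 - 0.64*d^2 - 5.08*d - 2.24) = 8.2929*d^5 + 9.2328*d^4 + 33.6161*d^3 + 19.8016*d^2 + 33.8452*d + 12.7904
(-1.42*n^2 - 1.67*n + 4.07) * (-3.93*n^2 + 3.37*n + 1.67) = 5.5806*n^4 + 1.7777*n^3 - 23.9944*n^2 + 10.927*n + 6.7969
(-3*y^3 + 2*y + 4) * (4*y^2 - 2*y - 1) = -12*y^5 + 6*y^4 + 11*y^3 + 12*y^2 - 10*y - 4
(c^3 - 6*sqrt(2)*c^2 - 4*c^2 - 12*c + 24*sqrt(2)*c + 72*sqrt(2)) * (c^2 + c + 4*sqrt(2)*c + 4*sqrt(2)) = c^5 - 3*c^4 - 2*sqrt(2)*c^4 - 64*c^3 + 6*sqrt(2)*c^3 + 32*sqrt(2)*c^2 + 132*c^2 + 24*sqrt(2)*c + 768*c + 576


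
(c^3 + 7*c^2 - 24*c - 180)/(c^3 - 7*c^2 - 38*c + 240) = (c + 6)/(c - 8)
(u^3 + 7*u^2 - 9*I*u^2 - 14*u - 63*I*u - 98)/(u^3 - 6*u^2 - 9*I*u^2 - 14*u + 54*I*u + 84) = (u + 7)/(u - 6)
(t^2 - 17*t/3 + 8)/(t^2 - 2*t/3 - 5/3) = (-3*t^2 + 17*t - 24)/(-3*t^2 + 2*t + 5)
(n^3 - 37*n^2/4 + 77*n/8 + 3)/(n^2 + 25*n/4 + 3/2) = (n^2 - 19*n/2 + 12)/(n + 6)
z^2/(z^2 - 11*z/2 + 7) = 2*z^2/(2*z^2 - 11*z + 14)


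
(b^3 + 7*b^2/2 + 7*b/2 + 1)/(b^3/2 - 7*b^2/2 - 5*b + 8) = (2*b^2 + 3*b + 1)/(b^2 - 9*b + 8)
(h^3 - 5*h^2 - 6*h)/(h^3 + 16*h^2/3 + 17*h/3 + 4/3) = 3*h*(h - 6)/(3*h^2 + 13*h + 4)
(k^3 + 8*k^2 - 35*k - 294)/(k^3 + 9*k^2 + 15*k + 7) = (k^2 + k - 42)/(k^2 + 2*k + 1)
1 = 1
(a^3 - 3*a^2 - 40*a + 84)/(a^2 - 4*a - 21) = (a^2 + 4*a - 12)/(a + 3)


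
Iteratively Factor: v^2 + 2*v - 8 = (v - 2)*(v + 4)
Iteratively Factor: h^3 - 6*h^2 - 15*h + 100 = (h - 5)*(h^2 - h - 20) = (h - 5)*(h + 4)*(h - 5)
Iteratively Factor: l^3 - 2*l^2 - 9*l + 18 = (l - 3)*(l^2 + l - 6) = (l - 3)*(l - 2)*(l + 3)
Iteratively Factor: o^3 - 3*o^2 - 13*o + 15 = (o - 1)*(o^2 - 2*o - 15) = (o - 5)*(o - 1)*(o + 3)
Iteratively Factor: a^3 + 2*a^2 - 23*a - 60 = (a + 4)*(a^2 - 2*a - 15) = (a + 3)*(a + 4)*(a - 5)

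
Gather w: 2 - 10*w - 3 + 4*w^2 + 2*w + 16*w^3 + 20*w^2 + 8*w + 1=16*w^3 + 24*w^2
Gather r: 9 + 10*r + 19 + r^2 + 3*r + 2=r^2 + 13*r + 30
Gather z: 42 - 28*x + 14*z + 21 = -28*x + 14*z + 63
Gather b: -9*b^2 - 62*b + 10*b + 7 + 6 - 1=-9*b^2 - 52*b + 12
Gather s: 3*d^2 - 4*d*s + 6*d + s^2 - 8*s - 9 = 3*d^2 + 6*d + s^2 + s*(-4*d - 8) - 9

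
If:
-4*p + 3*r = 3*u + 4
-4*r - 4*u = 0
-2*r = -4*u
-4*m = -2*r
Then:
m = 0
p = -1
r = 0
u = 0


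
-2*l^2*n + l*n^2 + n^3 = n*(-l + n)*(2*l + n)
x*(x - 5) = x^2 - 5*x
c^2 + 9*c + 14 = (c + 2)*(c + 7)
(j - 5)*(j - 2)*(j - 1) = j^3 - 8*j^2 + 17*j - 10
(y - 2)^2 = y^2 - 4*y + 4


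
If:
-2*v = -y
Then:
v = y/2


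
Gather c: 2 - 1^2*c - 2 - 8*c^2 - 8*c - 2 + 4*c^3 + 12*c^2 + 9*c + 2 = 4*c^3 + 4*c^2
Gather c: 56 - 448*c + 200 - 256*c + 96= 352 - 704*c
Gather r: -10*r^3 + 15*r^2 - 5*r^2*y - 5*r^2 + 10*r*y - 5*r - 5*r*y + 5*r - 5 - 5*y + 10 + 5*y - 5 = -10*r^3 + r^2*(10 - 5*y) + 5*r*y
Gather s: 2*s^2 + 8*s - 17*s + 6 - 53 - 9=2*s^2 - 9*s - 56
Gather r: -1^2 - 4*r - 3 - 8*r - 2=-12*r - 6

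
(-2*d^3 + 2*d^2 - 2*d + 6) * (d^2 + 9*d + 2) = -2*d^5 - 16*d^4 + 12*d^3 - 8*d^2 + 50*d + 12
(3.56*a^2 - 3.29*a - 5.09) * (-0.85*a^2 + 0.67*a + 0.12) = -3.026*a^4 + 5.1817*a^3 + 2.5494*a^2 - 3.8051*a - 0.6108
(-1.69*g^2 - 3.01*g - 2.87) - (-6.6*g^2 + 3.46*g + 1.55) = 4.91*g^2 - 6.47*g - 4.42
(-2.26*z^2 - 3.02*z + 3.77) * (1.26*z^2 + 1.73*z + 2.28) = -2.8476*z^4 - 7.715*z^3 - 5.6272*z^2 - 0.363499999999999*z + 8.5956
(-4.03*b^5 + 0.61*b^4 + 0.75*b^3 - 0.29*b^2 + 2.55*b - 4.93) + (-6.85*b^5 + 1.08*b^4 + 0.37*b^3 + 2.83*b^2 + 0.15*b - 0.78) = -10.88*b^5 + 1.69*b^4 + 1.12*b^3 + 2.54*b^2 + 2.7*b - 5.71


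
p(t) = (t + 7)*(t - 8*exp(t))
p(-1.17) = -21.30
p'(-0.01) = -56.30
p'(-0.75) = -21.90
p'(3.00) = -1754.53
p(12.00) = -24738500.30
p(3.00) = -1576.84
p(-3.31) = -13.29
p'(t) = t + (1 - 8*exp(t))*(t + 7) - 8*exp(t)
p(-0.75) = -28.31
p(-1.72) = -16.65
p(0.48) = -93.12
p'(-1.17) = -12.30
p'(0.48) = -101.67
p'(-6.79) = -6.59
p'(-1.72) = -5.44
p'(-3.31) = -0.99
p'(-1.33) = -9.77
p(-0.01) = -55.43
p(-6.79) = -1.43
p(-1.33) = -19.54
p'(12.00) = -26040735.63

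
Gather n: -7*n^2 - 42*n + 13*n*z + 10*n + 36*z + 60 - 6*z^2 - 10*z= -7*n^2 + n*(13*z - 32) - 6*z^2 + 26*z + 60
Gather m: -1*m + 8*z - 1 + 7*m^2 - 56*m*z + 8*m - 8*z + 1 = 7*m^2 + m*(7 - 56*z)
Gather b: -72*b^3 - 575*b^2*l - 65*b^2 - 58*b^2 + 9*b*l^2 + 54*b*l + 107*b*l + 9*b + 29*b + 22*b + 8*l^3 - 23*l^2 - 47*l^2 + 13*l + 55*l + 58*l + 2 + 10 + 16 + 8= -72*b^3 + b^2*(-575*l - 123) + b*(9*l^2 + 161*l + 60) + 8*l^3 - 70*l^2 + 126*l + 36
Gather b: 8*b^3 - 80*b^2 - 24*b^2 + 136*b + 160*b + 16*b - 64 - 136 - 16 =8*b^3 - 104*b^2 + 312*b - 216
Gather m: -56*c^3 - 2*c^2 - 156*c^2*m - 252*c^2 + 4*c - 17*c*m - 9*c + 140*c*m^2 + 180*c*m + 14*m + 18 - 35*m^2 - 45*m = -56*c^3 - 254*c^2 - 5*c + m^2*(140*c - 35) + m*(-156*c^2 + 163*c - 31) + 18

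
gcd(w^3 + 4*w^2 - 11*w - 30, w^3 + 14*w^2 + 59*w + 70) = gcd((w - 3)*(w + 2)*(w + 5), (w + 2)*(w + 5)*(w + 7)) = w^2 + 7*w + 10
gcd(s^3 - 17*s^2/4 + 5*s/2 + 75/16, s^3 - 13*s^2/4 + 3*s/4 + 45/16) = s^2 - 7*s/4 - 15/8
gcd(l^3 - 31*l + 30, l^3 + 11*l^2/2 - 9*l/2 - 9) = l + 6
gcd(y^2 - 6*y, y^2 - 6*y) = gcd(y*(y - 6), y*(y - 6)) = y^2 - 6*y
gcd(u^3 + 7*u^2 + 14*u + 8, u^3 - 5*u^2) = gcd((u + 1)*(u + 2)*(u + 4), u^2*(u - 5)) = 1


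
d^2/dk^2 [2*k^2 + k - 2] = 4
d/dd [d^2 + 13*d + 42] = 2*d + 13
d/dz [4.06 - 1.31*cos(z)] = 1.31*sin(z)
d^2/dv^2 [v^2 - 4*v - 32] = 2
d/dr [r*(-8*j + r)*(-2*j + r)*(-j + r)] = -16*j^3 + 52*j^2*r - 33*j*r^2 + 4*r^3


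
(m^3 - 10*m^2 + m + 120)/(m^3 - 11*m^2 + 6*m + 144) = (m - 5)/(m - 6)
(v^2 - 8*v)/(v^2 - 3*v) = (v - 8)/(v - 3)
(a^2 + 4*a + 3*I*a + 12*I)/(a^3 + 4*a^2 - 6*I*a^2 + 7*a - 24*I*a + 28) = (a + 3*I)/(a^2 - 6*I*a + 7)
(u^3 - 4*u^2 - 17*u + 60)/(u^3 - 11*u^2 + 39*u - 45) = (u + 4)/(u - 3)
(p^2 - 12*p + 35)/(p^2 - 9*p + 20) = (p - 7)/(p - 4)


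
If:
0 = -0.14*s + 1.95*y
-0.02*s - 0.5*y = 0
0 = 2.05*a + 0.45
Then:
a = -0.22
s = 0.00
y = 0.00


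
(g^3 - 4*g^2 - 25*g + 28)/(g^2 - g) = g - 3 - 28/g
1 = 1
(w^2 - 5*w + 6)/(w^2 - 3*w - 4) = (-w^2 + 5*w - 6)/(-w^2 + 3*w + 4)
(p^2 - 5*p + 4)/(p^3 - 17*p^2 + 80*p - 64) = (p - 4)/(p^2 - 16*p + 64)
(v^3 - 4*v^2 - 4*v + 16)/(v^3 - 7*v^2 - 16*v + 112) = (v^2 - 4)/(v^2 - 3*v - 28)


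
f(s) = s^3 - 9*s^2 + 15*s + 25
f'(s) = 3*s^2 - 18*s + 15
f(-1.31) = -12.34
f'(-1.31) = 43.73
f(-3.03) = -130.90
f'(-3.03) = 97.08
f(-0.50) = 15.12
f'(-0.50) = 24.75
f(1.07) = 31.97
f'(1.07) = -0.83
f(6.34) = 13.18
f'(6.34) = 21.47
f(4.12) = 3.96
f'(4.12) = -8.24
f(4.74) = 0.39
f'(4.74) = -2.92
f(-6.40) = -701.78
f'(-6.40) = 253.08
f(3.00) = 16.00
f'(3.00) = -12.00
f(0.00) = 25.00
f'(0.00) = 15.00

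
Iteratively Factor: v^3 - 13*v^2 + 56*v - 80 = (v - 5)*(v^2 - 8*v + 16) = (v - 5)*(v - 4)*(v - 4)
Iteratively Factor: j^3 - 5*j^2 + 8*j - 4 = (j - 2)*(j^2 - 3*j + 2) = (j - 2)^2*(j - 1)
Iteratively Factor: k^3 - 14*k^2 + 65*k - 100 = (k - 5)*(k^2 - 9*k + 20) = (k - 5)*(k - 4)*(k - 5)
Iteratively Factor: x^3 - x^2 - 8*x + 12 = (x - 2)*(x^2 + x - 6) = (x - 2)^2*(x + 3)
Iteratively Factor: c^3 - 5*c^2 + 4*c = (c - 1)*(c^2 - 4*c) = (c - 4)*(c - 1)*(c)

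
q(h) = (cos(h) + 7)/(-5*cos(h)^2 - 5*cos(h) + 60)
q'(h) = (-10*sin(h)*cos(h) - 5*sin(h))*(cos(h) + 7)/(-5*cos(h)^2 - 5*cos(h) + 60)^2 - sin(h)/(-5*cos(h)^2 - 5*cos(h) + 60)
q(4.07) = 0.10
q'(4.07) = 0.01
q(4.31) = 0.11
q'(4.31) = 0.02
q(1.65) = 0.11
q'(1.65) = -0.02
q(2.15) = 0.11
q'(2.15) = -0.01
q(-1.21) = 0.13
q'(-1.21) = 0.03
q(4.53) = 0.11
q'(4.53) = 0.02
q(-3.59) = 0.10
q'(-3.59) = -0.00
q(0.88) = 0.14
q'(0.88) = -0.04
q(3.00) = 0.10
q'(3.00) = 0.00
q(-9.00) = 0.10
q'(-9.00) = 0.00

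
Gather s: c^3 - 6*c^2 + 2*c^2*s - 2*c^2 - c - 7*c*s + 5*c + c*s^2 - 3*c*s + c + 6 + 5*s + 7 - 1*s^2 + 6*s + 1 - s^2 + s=c^3 - 8*c^2 + 5*c + s^2*(c - 2) + s*(2*c^2 - 10*c + 12) + 14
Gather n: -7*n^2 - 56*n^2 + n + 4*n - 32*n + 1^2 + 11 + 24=-63*n^2 - 27*n + 36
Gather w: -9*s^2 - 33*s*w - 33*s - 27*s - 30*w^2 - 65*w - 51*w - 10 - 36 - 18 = -9*s^2 - 60*s - 30*w^2 + w*(-33*s - 116) - 64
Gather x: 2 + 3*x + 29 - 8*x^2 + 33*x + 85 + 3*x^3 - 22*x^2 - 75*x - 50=3*x^3 - 30*x^2 - 39*x + 66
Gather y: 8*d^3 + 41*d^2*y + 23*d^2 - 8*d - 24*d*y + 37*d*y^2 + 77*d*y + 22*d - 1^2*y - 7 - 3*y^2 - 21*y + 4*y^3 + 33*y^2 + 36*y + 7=8*d^3 + 23*d^2 + 14*d + 4*y^3 + y^2*(37*d + 30) + y*(41*d^2 + 53*d + 14)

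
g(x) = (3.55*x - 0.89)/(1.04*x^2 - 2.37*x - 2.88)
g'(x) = (2.37 - 2.08*x)*(3.55*x - 0.89)/(1.04*x^2 - 2.37*x - 2.88)^2 + 3.55/(1.04*x^2 - 2.37*x - 2.88)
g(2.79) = -6.45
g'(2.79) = -18.40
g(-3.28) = -0.78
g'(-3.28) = -0.22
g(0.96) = -0.60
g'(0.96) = -0.79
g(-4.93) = -0.54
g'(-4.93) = -0.10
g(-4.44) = -0.59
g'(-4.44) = -0.12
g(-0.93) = -18.75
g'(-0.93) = -345.00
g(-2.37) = -1.08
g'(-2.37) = -0.51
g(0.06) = 0.22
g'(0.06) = -1.34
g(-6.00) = -0.45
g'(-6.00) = -0.07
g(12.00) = 0.35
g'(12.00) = -0.04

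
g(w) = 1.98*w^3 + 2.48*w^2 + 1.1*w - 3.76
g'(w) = 5.94*w^2 + 4.96*w + 1.1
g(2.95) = 71.90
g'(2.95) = 67.42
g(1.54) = 11.05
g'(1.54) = 22.83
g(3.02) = 76.72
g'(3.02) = 70.25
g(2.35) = 38.22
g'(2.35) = 45.56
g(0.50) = -2.34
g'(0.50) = 5.06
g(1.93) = 21.84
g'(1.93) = 32.80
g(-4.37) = -126.44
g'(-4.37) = 92.86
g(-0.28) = -3.92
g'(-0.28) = 0.18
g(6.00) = 519.80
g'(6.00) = 244.70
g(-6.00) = -348.76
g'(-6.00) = 185.18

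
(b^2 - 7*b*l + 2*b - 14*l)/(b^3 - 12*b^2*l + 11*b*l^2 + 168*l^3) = (b + 2)/(b^2 - 5*b*l - 24*l^2)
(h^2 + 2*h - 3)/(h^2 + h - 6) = (h - 1)/(h - 2)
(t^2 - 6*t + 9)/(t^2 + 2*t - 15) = (t - 3)/(t + 5)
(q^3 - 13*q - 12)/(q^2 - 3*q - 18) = (q^2 - 3*q - 4)/(q - 6)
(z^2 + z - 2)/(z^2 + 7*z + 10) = (z - 1)/(z + 5)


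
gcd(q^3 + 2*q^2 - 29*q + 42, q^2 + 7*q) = q + 7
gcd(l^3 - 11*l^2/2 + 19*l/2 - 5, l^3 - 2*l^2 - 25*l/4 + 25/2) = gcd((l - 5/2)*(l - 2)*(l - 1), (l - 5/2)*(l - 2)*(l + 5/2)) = l^2 - 9*l/2 + 5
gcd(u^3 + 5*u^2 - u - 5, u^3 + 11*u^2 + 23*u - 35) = u^2 + 4*u - 5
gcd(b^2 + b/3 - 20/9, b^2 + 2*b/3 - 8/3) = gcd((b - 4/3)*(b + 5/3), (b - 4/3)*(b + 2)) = b - 4/3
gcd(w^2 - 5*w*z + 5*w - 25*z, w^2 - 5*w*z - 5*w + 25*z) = -w + 5*z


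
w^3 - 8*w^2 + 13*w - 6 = (w - 6)*(w - 1)^2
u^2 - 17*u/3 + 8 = (u - 3)*(u - 8/3)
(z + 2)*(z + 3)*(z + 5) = z^3 + 10*z^2 + 31*z + 30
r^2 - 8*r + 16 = (r - 4)^2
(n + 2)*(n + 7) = n^2 + 9*n + 14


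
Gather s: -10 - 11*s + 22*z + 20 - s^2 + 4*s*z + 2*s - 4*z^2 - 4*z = -s^2 + s*(4*z - 9) - 4*z^2 + 18*z + 10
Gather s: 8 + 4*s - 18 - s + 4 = 3*s - 6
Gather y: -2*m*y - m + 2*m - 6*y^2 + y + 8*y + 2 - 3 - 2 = m - 6*y^2 + y*(9 - 2*m) - 3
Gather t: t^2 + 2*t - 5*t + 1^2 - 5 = t^2 - 3*t - 4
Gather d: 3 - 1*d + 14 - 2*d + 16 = 33 - 3*d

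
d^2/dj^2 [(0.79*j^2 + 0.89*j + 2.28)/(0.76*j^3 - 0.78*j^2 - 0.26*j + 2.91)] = (0.912608000000002*j^6 + 3.084384*j^5 + 13.574208*j^4 - 44.971384*j^3 - 7.241292*j^2 - 15.359652*j + 25.38489)/(0.438976*j^9 - 1.351584*j^8 + 0.936624*j^7 + 5.492664*j^6 - 10.670712*j^5 + 1.703052*j^4 + 22.83058*j^3 - 19.225206*j^2 - 6.605118*j + 24.642171)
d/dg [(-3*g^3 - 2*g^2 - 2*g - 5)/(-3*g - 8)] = (18*g^3 + 78*g^2 + 32*g + 1)/(9*g^2 + 48*g + 64)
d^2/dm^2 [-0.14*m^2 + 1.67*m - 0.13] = -0.280000000000000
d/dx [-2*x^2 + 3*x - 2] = 3 - 4*x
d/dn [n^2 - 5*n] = 2*n - 5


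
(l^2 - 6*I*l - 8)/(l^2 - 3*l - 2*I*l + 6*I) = (l - 4*I)/(l - 3)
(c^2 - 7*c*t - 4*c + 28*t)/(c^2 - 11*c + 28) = (c - 7*t)/(c - 7)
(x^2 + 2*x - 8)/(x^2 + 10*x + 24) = (x - 2)/(x + 6)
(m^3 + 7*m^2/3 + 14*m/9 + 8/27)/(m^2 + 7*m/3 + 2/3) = (m^2 + 2*m + 8/9)/(m + 2)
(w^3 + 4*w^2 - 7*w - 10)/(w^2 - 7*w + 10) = (w^2 + 6*w + 5)/(w - 5)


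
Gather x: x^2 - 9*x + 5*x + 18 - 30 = x^2 - 4*x - 12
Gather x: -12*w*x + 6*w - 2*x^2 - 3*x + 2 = 6*w - 2*x^2 + x*(-12*w - 3) + 2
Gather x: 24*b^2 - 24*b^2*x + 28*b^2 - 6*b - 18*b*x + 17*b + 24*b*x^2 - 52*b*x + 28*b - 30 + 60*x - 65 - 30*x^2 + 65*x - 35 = 52*b^2 + 39*b + x^2*(24*b - 30) + x*(-24*b^2 - 70*b + 125) - 130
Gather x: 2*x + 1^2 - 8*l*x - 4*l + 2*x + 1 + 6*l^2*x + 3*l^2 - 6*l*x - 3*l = 3*l^2 - 7*l + x*(6*l^2 - 14*l + 4) + 2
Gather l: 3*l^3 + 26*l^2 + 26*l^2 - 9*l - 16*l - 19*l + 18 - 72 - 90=3*l^3 + 52*l^2 - 44*l - 144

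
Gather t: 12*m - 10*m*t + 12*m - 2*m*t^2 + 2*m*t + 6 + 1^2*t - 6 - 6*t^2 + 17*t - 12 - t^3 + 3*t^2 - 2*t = 24*m - t^3 + t^2*(-2*m - 3) + t*(16 - 8*m) - 12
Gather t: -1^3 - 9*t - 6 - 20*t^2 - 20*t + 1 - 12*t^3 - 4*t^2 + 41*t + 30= -12*t^3 - 24*t^2 + 12*t + 24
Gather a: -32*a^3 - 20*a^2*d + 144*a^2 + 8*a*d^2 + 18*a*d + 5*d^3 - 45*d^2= -32*a^3 + a^2*(144 - 20*d) + a*(8*d^2 + 18*d) + 5*d^3 - 45*d^2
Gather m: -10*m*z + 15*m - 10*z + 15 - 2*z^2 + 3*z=m*(15 - 10*z) - 2*z^2 - 7*z + 15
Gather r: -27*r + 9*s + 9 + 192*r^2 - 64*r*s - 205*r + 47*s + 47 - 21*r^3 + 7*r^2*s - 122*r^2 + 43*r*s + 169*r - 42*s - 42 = -21*r^3 + r^2*(7*s + 70) + r*(-21*s - 63) + 14*s + 14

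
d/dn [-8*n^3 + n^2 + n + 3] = -24*n^2 + 2*n + 1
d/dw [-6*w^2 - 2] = -12*w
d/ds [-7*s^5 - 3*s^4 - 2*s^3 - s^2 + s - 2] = -35*s^4 - 12*s^3 - 6*s^2 - 2*s + 1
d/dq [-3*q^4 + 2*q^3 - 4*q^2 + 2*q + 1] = -12*q^3 + 6*q^2 - 8*q + 2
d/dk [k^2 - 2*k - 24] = 2*k - 2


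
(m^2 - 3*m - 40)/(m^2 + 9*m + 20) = (m - 8)/(m + 4)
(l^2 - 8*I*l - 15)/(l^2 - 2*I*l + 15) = (l - 3*I)/(l + 3*I)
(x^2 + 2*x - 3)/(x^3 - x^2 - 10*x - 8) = (-x^2 - 2*x + 3)/(-x^3 + x^2 + 10*x + 8)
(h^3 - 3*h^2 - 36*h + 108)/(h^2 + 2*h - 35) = (h^3 - 3*h^2 - 36*h + 108)/(h^2 + 2*h - 35)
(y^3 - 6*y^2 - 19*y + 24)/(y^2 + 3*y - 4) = (y^2 - 5*y - 24)/(y + 4)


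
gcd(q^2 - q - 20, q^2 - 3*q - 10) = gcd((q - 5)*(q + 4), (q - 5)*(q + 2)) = q - 5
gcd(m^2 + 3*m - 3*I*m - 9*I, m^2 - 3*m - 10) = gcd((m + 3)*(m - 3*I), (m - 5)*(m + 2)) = 1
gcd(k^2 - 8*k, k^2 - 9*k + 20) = 1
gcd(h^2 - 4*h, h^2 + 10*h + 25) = 1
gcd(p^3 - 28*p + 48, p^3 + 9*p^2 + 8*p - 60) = p^2 + 4*p - 12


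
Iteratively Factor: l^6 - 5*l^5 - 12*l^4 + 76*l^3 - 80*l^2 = (l - 2)*(l^5 - 3*l^4 - 18*l^3 + 40*l^2) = (l - 2)*(l + 4)*(l^4 - 7*l^3 + 10*l^2) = (l - 2)^2*(l + 4)*(l^3 - 5*l^2) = l*(l - 2)^2*(l + 4)*(l^2 - 5*l) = l*(l - 5)*(l - 2)^2*(l + 4)*(l)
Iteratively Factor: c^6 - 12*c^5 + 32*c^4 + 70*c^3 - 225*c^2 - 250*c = (c - 5)*(c^5 - 7*c^4 - 3*c^3 + 55*c^2 + 50*c) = (c - 5)*(c + 1)*(c^4 - 8*c^3 + 5*c^2 + 50*c) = (c - 5)^2*(c + 1)*(c^3 - 3*c^2 - 10*c) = (c - 5)^2*(c + 1)*(c + 2)*(c^2 - 5*c) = c*(c - 5)^2*(c + 1)*(c + 2)*(c - 5)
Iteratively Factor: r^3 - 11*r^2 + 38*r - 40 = (r - 2)*(r^2 - 9*r + 20) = (r - 5)*(r - 2)*(r - 4)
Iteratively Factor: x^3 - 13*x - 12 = (x - 4)*(x^2 + 4*x + 3) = (x - 4)*(x + 3)*(x + 1)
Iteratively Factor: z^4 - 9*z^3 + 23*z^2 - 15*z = (z - 1)*(z^3 - 8*z^2 + 15*z) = (z - 3)*(z - 1)*(z^2 - 5*z) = z*(z - 3)*(z - 1)*(z - 5)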